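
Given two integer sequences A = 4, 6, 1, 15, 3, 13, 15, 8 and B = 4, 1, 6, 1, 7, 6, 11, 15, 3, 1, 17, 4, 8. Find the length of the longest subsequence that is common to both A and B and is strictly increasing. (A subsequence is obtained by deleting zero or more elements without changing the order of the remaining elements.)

3

For each value that appears in both, track the longest common increasing run ending there.
The best achievable length is 3; one witness is 4, 6, 15 (A-positions 1,2,4, B-positions 1,3,8).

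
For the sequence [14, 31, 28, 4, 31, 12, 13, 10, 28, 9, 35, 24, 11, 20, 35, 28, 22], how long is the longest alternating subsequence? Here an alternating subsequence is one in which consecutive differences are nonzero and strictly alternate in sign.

A longest alternating subsequence is 14, 31, 28, 31, 12, 13, 10, 28, 9, 35, 24, 35, 28 (positions 1,2,3,5,6,7,8,9,10,11,12,15,16); its 12 consecutive differences strictly alternate in sign, and length 13 is optimal.

13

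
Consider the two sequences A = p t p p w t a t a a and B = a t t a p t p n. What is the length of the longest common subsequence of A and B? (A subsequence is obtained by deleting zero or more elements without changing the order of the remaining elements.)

4

A longest common subsequence is ttat (length 4); the LCS DP confirms no longer common subsequence exists.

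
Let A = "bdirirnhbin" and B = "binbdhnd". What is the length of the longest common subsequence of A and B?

Backtracking the LCS table gives one alignment: b (A1,B1) → i (A5,B2) → n (A7,B3) → h (A8,B6) → n (A11,B7).
So the longest common subsequence has length 5.

5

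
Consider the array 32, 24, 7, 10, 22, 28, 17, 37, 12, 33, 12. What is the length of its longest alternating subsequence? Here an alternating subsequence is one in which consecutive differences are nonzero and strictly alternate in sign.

8

Track the best alternating length ending on an up-step vs a down-step at each position: up/down = 1/1, 1/2, 1/2, 3/2, 3/2, 3/2, 3/4, 5/1, 3/6, 7/6, 3/8.
The maximum over both is 8; one such subsequence is 32, 7, 22, 17, 37, 12, 33, 12.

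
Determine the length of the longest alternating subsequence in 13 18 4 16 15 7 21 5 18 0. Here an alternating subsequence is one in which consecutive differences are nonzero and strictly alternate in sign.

Track the best alternating length ending on an up-step vs a down-step at each position: up/down = 1/1, 2/1, 1/3, 4/3, 4/5, 4/5, 6/1, 4/7, 8/7, 1/9.
The maximum over both is 9; one such subsequence is 13, 18, 4, 16, 15, 21, 5, 18, 0.

9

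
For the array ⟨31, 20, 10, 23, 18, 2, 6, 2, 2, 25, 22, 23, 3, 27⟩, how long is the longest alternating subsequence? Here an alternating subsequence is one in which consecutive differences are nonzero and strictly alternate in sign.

11

Track the best alternating length ending on an up-step vs a down-step at each position: up/down = 1/1, 1/2, 1/2, 3/2, 3/4, 1/4, 5/4, 1/6, 1/6, 7/2, 7/8, 9/8, 7/10, 11/2.
The maximum over both is 11; one such subsequence is 31, 20, 23, 2, 6, 2, 25, 22, 23, 3, 27.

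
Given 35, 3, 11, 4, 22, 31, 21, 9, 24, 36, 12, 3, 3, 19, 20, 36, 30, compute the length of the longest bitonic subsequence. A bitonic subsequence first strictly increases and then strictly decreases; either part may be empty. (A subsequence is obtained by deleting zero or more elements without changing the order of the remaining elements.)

One longest bitonic subsequence is 3, 4, 9, 12, 19, 20, 36, 30 (positions 2,4,8,11,14,15,16,17): it rises to 36 then falls. Length 8 is optimal.

8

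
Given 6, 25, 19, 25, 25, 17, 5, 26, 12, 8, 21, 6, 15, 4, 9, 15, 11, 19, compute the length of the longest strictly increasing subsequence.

Scanning left to right, the best length ending at each element is: 6→1, 25→2, 19→2, 25→3, 25→3, 17→2, 5→1, 26→4, 12→2, 8→2, 21→3, 6→2, 15→3, 4→1, 9→3, 15→4, 11→4, 19→5.
So the longest increasing subsequence has length 5, e.g. 6, 8, 9, 15, 19.

5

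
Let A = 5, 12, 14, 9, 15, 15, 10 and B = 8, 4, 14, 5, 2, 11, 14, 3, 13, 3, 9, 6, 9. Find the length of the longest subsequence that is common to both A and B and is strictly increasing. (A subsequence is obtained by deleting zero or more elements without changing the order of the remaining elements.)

A longest common strictly increasing subsequence is 5, 14 (length 2); it appears in order in both A and B, and no longer such subsequence exists.

2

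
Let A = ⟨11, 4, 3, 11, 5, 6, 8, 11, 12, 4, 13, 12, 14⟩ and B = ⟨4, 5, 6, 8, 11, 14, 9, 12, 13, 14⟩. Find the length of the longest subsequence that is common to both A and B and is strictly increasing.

For each value that appears in both, track the longest common increasing run ending there.
The best achievable length is 8; one witness is 4, 5, 6, 8, 11, 12, 13, 14 (A-positions 2,5,6,7,8,9,11,13, B-positions 1,2,3,4,5,8,9,10).

8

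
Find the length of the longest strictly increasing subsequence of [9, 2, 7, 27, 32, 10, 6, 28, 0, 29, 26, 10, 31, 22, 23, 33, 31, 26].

7

Scanning left to right, the best length ending at each element is: 9→1, 2→1, 7→2, 27→3, 32→4, 10→3, 6→2, 28→4, 0→1, 29→5, 26→4, 10→3, 31→6, 22→4, 23→5, 33→7, 31→6, 26→6.
So the longest increasing subsequence has length 7, e.g. 2, 7, 27, 28, 29, 31, 33.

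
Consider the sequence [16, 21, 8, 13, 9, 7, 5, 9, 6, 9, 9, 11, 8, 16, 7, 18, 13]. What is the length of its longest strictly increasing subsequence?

6

Scanning left to right, the best length ending at each element is: 16→1, 21→2, 8→1, 13→2, 9→2, 7→1, 5→1, 9→2, 6→2, 9→3, 9→3, 11→4, 8→3, 16→5, 7→3, 18→6, 13→5.
So the longest increasing subsequence has length 6, e.g. 5, 6, 9, 11, 16, 18.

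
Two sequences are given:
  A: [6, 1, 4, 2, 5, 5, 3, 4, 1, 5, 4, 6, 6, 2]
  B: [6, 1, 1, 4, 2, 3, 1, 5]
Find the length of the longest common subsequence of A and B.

Backtracking the LCS table gives one alignment: 6 (A1,B1) → 1 (A2,B3) → 4 (A3,B4) → 2 (A4,B5) → 3 (A7,B6) → 1 (A9,B7) → 5 (A10,B8).
So the longest common subsequence has length 7.

7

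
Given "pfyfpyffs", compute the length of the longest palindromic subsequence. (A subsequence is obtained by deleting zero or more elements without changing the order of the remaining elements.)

5

One longest palindromic subsequence is ffyff (positions 2,4,6,7,8); it reads the same forward and backward, and the interval DP gives dp[1][9] = 5.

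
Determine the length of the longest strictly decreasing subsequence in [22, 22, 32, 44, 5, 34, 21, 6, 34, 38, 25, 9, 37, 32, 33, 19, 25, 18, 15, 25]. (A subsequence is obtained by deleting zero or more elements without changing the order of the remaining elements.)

7

Scanning left to right, the best length ending at each element is: 22→1, 22→1, 32→1, 44→1, 5→2, 34→2, 21→3, 6→4, 34→2, 38→2, 25→3, 9→4, 37→3, 32→4, 33→4, 19→5, 25→5, 18→6, 15→7, 25→5.
So the longest decreasing subsequence has length 7, e.g. 44, 38, 37, 32, 19, 18, 15.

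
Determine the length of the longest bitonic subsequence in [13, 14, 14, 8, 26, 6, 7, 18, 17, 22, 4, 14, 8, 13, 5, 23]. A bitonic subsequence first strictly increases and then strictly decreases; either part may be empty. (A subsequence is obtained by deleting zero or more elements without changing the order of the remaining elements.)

8

Let inc[i] be the LIS ending at i and dec[i] the longest strictly decreasing subsequence starting at i. inc = [1, 2, 2, 1, 3, 1, 2, 3, 3, 4, 1, 3, 3, 4, 2, 5], dec = [4, 4, 4, 3, 6, 2, 2, 5, 4, 4, 1, 3, 2, 2, 1, 1].
max_i inc[i]+dec[i]−1 = 8, with one witness 13, 14, 26, 18, 17, 14, 13, 5.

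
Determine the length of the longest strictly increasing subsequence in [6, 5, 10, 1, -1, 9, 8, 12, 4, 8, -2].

Let dp[i] be the longest increasing subsequence ending at position i. Then dp = [1, 1, 2, 1, 1, 2, 2, 3, 2, 3, 1].
The maximum is 3; one witness is 6, 10, 12 at positions 1,3,8.

3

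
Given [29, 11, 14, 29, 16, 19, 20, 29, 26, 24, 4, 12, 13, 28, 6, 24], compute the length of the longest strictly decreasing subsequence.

5

One longest decreasing subsequence is 29, 26, 24, 12, 6 (positions 1,9,10,12,15), of length 5; no longer one exists.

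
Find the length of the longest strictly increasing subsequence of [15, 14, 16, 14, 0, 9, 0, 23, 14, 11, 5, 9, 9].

3

Let dp[i] be the longest increasing subsequence ending at position i. Then dp = [1, 1, 2, 1, 1, 2, 1, 3, 3, 3, 2, 3, 3].
The maximum is 3; one witness is 15, 16, 23 at positions 1,3,8.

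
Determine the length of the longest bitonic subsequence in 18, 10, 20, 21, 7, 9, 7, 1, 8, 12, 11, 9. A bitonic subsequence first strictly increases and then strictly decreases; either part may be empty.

6

One longest bitonic subsequence is 18, 20, 21, 12, 11, 9 (positions 1,3,4,10,11,12): it rises to 21 then falls. Length 6 is optimal.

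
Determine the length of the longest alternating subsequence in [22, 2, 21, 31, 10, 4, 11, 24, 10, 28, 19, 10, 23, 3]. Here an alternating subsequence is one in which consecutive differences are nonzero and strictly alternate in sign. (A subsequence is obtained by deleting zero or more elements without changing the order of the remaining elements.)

10

A longest alternating subsequence is 22, 2, 21, 10, 11, 10, 28, 19, 23, 3 (positions 1,2,3,5,7,9,10,11,13,14); its 9 consecutive differences strictly alternate in sign, and length 10 is optimal.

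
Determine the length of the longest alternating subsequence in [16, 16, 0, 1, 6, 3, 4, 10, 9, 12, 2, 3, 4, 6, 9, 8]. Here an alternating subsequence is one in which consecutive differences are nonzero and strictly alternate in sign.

10

A longest alternating subsequence is 16, 0, 6, 3, 10, 9, 12, 2, 9, 8 (positions 1,3,5,6,8,9,10,11,15,16); its 9 consecutive differences strictly alternate in sign, and length 10 is optimal.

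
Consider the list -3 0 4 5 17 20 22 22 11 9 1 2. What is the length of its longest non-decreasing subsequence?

One longest non-decreasing subsequence is -3, 0, 4, 5, 17, 20, 22, 22 (positions 1,2,3,4,5,6,7,8), of length 8; no longer one exists.

8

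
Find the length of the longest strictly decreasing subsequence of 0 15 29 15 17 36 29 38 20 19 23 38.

4

Scanning left to right, the best length ending at each element is: 0→1, 15→1, 29→1, 15→2, 17→2, 36→1, 29→2, 38→1, 20→3, 19→4, 23→3, 38→1.
So the longest decreasing subsequence has length 4, e.g. 36, 29, 20, 19.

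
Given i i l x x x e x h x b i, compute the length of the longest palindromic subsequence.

7

One longest palindromic subsequence is ixxexxi (positions 1,5,6,7,8,10,12); it reads the same forward and backward, and the interval DP gives dp[1][12] = 7.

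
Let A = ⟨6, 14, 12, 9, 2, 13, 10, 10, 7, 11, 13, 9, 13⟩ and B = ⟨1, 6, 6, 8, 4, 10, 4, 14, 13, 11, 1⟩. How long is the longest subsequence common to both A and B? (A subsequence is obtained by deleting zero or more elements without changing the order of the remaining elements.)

A longest common subsequence is 6, 14, 13, 11 (length 4); the LCS DP confirms no longer common subsequence exists.

4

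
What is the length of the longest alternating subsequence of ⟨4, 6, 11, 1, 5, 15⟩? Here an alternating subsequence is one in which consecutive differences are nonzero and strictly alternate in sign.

A longest alternating subsequence is 4, 6, 1, 5 (positions 1,2,4,5); its 3 consecutive differences strictly alternate in sign, and length 4 is optimal.

4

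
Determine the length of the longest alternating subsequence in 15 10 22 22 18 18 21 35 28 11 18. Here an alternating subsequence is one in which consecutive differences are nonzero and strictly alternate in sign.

7

Track the best alternating length ending on an up-step vs a down-step at each position: up/down = 1/1, 1/2, 3/1, 3/1, 3/4, 3/4, 5/4, 5/1, 5/6, 3/6, 7/6.
The maximum over both is 7; one such subsequence is 15, 10, 22, 18, 21, 11, 18.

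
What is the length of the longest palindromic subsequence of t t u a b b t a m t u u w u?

6

One longest palindromic subsequence is uabbau (positions 3,4,5,6,8,14); it reads the same forward and backward, and the interval DP gives dp[1][14] = 6.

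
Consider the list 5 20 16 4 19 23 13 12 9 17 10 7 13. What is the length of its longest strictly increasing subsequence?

4

Let dp[i] be the longest increasing subsequence ending at position i. Then dp = [1, 2, 2, 1, 3, 4, 2, 2, 2, 3, 3, 2, 4].
The maximum is 4; one witness is 5, 16, 19, 23 at positions 1,3,5,6.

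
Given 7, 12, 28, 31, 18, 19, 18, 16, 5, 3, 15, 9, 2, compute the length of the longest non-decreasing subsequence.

4

Scanning left to right, the best length ending at each element is: 7→1, 12→2, 28→3, 31→4, 18→3, 19→4, 18→4, 16→3, 5→1, 3→1, 15→3, 9→2, 2→1.
So the longest non-decreasing subsequence has length 4, e.g. 7, 12, 28, 31.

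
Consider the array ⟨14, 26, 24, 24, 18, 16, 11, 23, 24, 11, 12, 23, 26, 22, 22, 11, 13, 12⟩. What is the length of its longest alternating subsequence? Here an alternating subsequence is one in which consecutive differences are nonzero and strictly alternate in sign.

9

A longest alternating subsequence is 14, 26, 18, 23, 11, 12, 11, 13, 12 (positions 1,2,5,8,10,11,16,17,18); its 8 consecutive differences strictly alternate in sign, and length 9 is optimal.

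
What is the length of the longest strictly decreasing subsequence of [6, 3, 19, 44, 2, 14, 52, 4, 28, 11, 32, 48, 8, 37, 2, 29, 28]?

Let dp[i] be the longest decreasing subsequence ending at position i. Then dp = [1, 2, 1, 1, 3, 2, 1, 3, 2, 3, 2, 2, 4, 3, 5, 4, 5].
The maximum is 5; one witness is 19, 14, 11, 8, 2 at positions 3,6,10,13,15.

5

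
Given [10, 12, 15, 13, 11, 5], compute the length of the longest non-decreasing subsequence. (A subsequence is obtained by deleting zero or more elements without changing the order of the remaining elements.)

One longest non-decreasing subsequence is 10, 12, 15 (positions 1,2,3), of length 3; no longer one exists.

3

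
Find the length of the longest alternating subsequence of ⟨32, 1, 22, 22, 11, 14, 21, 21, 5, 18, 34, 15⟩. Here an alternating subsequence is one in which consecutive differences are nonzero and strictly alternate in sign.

8

A longest alternating subsequence is 32, 1, 22, 11, 14, 5, 18, 15 (positions 1,2,3,5,6,9,10,12); its 7 consecutive differences strictly alternate in sign, and length 8 is optimal.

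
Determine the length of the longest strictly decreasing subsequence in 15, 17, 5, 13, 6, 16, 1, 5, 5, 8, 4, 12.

5

One longest decreasing subsequence is 15, 13, 6, 5, 4 (positions 1,4,5,8,11), of length 5; no longer one exists.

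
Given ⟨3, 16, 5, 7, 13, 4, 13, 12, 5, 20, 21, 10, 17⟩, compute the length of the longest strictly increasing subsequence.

One longest increasing subsequence is 3, 5, 7, 13, 20, 21 (positions 1,3,4,5,10,11), of length 6; no longer one exists.

6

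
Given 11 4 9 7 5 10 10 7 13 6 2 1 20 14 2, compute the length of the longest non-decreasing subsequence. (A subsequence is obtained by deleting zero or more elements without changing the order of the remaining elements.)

Let dp[i] be the longest non-decreasing subsequence ending at position i. Then dp = [1, 1, 2, 2, 2, 3, 4, 3, 5, 3, 1, 1, 6, 6, 2].
The maximum is 6; one witness is 4, 9, 10, 10, 13, 20 at positions 2,3,6,7,9,13.

6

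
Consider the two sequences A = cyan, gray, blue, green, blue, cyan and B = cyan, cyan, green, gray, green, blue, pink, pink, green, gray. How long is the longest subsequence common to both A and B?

A longest common subsequence is cyan, gray, blue, green (length 4); the LCS DP confirms no longer common subsequence exists.

4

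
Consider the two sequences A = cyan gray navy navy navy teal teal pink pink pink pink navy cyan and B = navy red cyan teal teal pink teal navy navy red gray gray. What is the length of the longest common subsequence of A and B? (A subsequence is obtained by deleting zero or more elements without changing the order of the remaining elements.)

5

Backtracking the LCS table gives one alignment: cyan (A1,B3) → teal (A6,B4) → teal (A7,B5) → pink (A8,B6) → navy (A12,B9).
So the longest common subsequence has length 5.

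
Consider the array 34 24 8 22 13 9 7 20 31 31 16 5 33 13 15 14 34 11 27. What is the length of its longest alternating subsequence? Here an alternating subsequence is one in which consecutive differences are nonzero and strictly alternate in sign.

Track the best alternating length ending on an up-step vs a down-step at each position: up/down = 1/1, 1/2, 1/2, 3/2, 3/4, 3/4, 1/4, 5/4, 5/2, 5/2, 5/6, 1/6, 7/2, 7/8, 9/8, 9/10, 11/1, 7/12, 13/12.
The maximum over both is 13; one such subsequence is 34, 8, 22, 13, 20, 16, 33, 13, 15, 14, 34, 11, 27.

13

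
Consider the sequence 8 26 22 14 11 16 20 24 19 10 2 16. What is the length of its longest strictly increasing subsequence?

5

Let dp[i] be the longest increasing subsequence ending at position i. Then dp = [1, 2, 2, 2, 2, 3, 4, 5, 4, 2, 1, 3].
The maximum is 5; one witness is 8, 14, 16, 20, 24 at positions 1,4,6,7,8.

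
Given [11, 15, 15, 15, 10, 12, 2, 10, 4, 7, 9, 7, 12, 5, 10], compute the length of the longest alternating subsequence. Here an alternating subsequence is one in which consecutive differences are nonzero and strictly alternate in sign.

A longest alternating subsequence is 11, 15, 10, 12, 2, 10, 4, 9, 7, 12, 5, 10 (positions 1,2,5,6,7,8,9,11,12,13,14,15); its 11 consecutive differences strictly alternate in sign, and length 12 is optimal.

12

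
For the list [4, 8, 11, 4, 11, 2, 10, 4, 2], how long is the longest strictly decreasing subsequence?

One longest decreasing subsequence is 11, 10, 4, 2 (positions 3,7,8,9), of length 4; no longer one exists.

4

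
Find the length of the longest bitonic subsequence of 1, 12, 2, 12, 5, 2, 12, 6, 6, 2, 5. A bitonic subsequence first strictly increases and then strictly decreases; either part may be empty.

6

Let inc[i] be the LIS ending at i and dec[i] the longest strictly decreasing subsequence starting at i. inc = [1, 2, 2, 3, 3, 2, 4, 4, 4, 2, 3], dec = [1, 3, 1, 3, 2, 1, 3, 2, 2, 1, 1].
max_i inc[i]+dec[i]−1 = 6, with one witness 1, 2, 5, 12, 6, 5.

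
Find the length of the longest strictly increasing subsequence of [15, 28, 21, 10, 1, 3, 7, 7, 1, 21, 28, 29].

6

One longest increasing subsequence is 1, 3, 7, 21, 28, 29 (positions 5,6,7,10,11,12), of length 6; no longer one exists.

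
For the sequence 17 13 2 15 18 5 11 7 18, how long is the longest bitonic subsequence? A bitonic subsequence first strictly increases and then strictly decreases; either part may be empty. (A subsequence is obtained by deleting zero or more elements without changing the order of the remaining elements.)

5

One longest bitonic subsequence is 13, 15, 18, 11, 7 (positions 2,4,5,7,8): it rises to 18 then falls. Length 5 is optimal.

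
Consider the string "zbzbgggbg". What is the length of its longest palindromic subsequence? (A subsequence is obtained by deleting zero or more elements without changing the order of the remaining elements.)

5

One longest palindromic subsequence is bgggb (positions 4,5,6,7,8); it reads the same forward and backward, and the interval DP gives dp[1][9] = 5.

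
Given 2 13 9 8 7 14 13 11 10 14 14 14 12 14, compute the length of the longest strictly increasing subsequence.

Scanning left to right, the best length ending at each element is: 2→1, 13→2, 9→2, 8→2, 7→2, 14→3, 13→3, 11→3, 10→3, 14→4, 14→4, 14→4, 12→4, 14→5.
So the longest increasing subsequence has length 5, e.g. 2, 9, 11, 12, 14.

5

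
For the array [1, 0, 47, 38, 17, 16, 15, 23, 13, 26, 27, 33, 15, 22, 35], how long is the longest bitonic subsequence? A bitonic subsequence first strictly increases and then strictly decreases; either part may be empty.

Let inc[i] be the LIS ending at i and dec[i] the longest strictly decreasing subsequence starting at i. inc = [1, 1, 2, 2, 2, 2, 2, 3, 2, 4, 5, 6, 3, 4, 7], dec = [2, 1, 6, 5, 4, 3, 2, 2, 1, 2, 2, 2, 1, 1, 1].
max_i inc[i]+dec[i]−1 = 7, with one witness 1, 47, 38, 17, 16, 15, 13.

7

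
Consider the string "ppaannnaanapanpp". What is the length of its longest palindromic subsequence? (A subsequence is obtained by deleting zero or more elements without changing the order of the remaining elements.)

12

Using dp[i][j] = 2 + dp[i+1][j−1] if the ends match, else max(dp[i+1][j], dp[i][j−1]):
dp[1][16] = 12. A witness is ppaanaanaapp at positions 1,2,3,4,5,8,9,10,11,13,15,16.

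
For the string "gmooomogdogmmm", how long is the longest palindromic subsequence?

7

Using dp[i][j] = 2 + dp[i+1][j−1] if the ends match, else max(dp[i+1][j], dp[i][j−1]):
dp[1][14] = 7. A witness is mmgogmm at positions 2,6,8,10,11,13,14.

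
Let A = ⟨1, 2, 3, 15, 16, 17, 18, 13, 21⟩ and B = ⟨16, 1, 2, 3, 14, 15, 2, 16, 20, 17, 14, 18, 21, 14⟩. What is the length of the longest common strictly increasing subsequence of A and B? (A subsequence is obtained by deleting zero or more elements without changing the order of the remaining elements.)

8

For each value that appears in both, track the longest common increasing run ending there.
The best achievable length is 8; one witness is 1, 2, 3, 15, 16, 17, 18, 21 (A-positions 1,2,3,4,5,6,7,9, B-positions 2,3,4,6,8,10,12,13).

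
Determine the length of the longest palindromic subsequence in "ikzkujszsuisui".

7

One longest palindromic subsequence is iusisui (positions 1,5,7,11,12,13,14); it reads the same forward and backward, and the interval DP gives dp[1][14] = 7.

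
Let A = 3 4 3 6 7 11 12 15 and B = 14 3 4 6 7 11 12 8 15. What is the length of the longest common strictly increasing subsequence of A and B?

7

A longest common strictly increasing subsequence is 3, 4, 6, 7, 11, 12, 15 (length 7); it appears in order in both A and B, and no longer such subsequence exists.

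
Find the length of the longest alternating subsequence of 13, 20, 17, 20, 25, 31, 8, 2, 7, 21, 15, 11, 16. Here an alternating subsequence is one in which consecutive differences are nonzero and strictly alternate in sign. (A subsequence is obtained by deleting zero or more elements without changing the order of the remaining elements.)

8

A longest alternating subsequence is 13, 20, 17, 20, 8, 21, 15, 16 (positions 1,2,3,4,7,10,11,13); its 7 consecutive differences strictly alternate in sign, and length 8 is optimal.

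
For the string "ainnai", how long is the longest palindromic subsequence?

4

One longest palindromic subsequence is inni (positions 2,3,4,6); it reads the same forward and backward, and the interval DP gives dp[1][6] = 4.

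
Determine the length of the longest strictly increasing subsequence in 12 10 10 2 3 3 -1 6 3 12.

Scanning left to right, the best length ending at each element is: 12→1, 10→1, 10→1, 2→1, 3→2, 3→2, -1→1, 6→3, 3→2, 12→4.
So the longest increasing subsequence has length 4, e.g. 2, 3, 6, 12.

4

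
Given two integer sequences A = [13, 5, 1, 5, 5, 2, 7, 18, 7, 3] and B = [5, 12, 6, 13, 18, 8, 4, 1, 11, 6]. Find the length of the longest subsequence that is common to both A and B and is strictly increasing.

2

A longest common strictly increasing subsequence is 5, 18 (length 2); it appears in order in both A and B, and no longer such subsequence exists.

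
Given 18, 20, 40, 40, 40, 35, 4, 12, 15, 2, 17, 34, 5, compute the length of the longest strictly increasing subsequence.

5

Let dp[i] be the longest increasing subsequence ending at position i. Then dp = [1, 2, 3, 3, 3, 3, 1, 2, 3, 1, 4, 5, 2].
The maximum is 5; one witness is 4, 12, 15, 17, 34 at positions 7,8,9,11,12.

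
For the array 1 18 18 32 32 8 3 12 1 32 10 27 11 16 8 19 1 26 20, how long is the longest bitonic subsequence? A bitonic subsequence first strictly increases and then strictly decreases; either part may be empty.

One longest bitonic subsequence is 1, 8, 12, 32, 27, 16, 8, 1 (positions 1,6,8,10,12,14,15,17): it rises to 32 then falls. Length 8 is optimal.

8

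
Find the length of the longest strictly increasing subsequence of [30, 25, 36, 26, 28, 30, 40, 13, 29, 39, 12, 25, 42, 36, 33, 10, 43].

7

Scanning left to right, the best length ending at each element is: 30→1, 25→1, 36→2, 26→2, 28→3, 30→4, 40→5, 13→1, 29→4, 39→5, 12→1, 25→2, 42→6, 36→5, 33→5, 10→1, 43→7.
So the longest increasing subsequence has length 7, e.g. 25, 26, 28, 30, 40, 42, 43.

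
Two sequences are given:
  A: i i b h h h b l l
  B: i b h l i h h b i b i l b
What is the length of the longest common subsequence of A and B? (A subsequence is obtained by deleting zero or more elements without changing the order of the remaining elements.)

7

A longest common subsequence is ibhhhbl (length 7); the LCS DP confirms no longer common subsequence exists.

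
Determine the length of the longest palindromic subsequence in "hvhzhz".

3

Using dp[i][j] = 2 + dp[i+1][j−1] if the ends match, else max(dp[i+1][j], dp[i][j−1]):
dp[1][6] = 3. A witness is zhz at positions 4,5,6.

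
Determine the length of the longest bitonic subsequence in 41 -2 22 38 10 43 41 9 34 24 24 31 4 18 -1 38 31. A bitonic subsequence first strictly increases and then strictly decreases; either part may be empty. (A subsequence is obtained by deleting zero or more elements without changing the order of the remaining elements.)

Let inc[i] be the LIS ending at i and dec[i] the longest strictly decreasing subsequence starting at i. inc = [1, 1, 2, 3, 2, 4, 4, 2, 3, 3, 3, 4, 2, 3, 2, 5, 4], dec = [6, 1, 5, 5, 4, 6, 5, 3, 4, 3, 3, 3, 2, 2, 1, 2, 1].
max_i inc[i]+dec[i]−1 = 9, with one witness -2, 22, 38, 43, 41, 34, 31, 18, -1.

9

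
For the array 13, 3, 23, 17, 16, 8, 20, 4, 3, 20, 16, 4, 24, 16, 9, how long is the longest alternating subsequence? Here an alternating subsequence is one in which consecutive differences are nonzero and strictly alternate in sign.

10

A longest alternating subsequence is 13, 3, 23, 17, 20, 4, 20, 16, 24, 16 (positions 1,2,3,4,7,8,10,11,13,14); its 9 consecutive differences strictly alternate in sign, and length 10 is optimal.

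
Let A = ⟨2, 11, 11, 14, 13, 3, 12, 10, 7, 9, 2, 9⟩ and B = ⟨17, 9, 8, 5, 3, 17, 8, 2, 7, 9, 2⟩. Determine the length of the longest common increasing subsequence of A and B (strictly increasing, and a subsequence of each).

3

For each value that appears in both, track the longest common increasing run ending there.
The best achievable length is 3; one witness is 3, 7, 9 (A-positions 6,9,10, B-positions 5,9,10).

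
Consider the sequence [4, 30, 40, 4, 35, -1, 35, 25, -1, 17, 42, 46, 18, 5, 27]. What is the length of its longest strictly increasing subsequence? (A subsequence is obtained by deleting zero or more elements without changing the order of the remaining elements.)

Scanning left to right, the best length ending at each element is: 4→1, 30→2, 40→3, 4→1, 35→3, -1→1, 35→3, 25→2, -1→1, 17→2, 42→4, 46→5, 18→3, 5→2, 27→4.
So the longest increasing subsequence has length 5, e.g. 4, 30, 40, 42, 46.

5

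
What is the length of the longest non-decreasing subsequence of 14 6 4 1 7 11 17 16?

4

Let dp[i] be the longest non-decreasing subsequence ending at position i. Then dp = [1, 1, 1, 1, 2, 3, 4, 4].
The maximum is 4; one witness is 6, 7, 11, 17 at positions 2,5,6,7.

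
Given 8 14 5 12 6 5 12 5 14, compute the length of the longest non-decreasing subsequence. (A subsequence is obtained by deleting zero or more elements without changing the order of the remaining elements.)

4

Let dp[i] be the longest non-decreasing subsequence ending at position i. Then dp = [1, 2, 1, 2, 2, 2, 3, 3, 4].
The maximum is 4; one witness is 8, 12, 12, 14 at positions 1,4,7,9.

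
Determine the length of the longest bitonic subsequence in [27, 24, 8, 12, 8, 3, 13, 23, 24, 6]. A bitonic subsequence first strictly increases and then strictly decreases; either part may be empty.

Let inc[i] be the LIS ending at i and dec[i] the longest strictly decreasing subsequence starting at i. inc = [1, 1, 1, 2, 1, 1, 3, 4, 5, 2], dec = [5, 4, 2, 3, 2, 1, 2, 2, 2, 1].
max_i inc[i]+dec[i]−1 = 6, with one witness 8, 12, 13, 23, 24, 6.

6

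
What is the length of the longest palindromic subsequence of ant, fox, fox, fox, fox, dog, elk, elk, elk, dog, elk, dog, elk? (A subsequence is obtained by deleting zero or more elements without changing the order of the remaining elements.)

6

One longest palindromic subsequence is dog elk elk elk elk dog (positions 6,7,8,9,11,12); it reads the same forward and backward, and the interval DP gives dp[1][13] = 6.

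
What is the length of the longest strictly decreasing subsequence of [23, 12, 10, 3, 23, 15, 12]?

4

One longest decreasing subsequence is 23, 12, 10, 3 (positions 1,2,3,4), of length 4; no longer one exists.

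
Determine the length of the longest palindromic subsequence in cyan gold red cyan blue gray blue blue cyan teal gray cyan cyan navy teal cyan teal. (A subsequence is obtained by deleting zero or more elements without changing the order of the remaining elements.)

8

One longest palindromic subsequence is cyan cyan gray blue blue gray cyan cyan (positions 1,4,6,7,8,11,13,16); it reads the same forward and backward, and the interval DP gives dp[1][17] = 8.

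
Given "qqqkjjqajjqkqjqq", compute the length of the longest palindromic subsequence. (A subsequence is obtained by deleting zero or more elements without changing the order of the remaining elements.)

Using dp[i][j] = 2 + dp[i+1][j−1] if the ends match, else max(dp[i+1][j], dp[i][j−1]):
dp[1][16] = 13. A witness is qqqkjjajjkqqq at positions 1,2,3,4,5,6,8,9,10,12,13,15,16.

13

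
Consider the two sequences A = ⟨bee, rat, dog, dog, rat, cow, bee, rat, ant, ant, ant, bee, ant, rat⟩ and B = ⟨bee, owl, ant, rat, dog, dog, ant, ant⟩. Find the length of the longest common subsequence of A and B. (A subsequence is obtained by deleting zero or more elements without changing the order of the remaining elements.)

6

Backtracking the LCS table gives one alignment: bee (A1,B1) → rat (A2,B4) → dog (A3,B5) → dog (A4,B6) → ant (A11,B7) → ant (A13,B8).
So the longest common subsequence has length 6.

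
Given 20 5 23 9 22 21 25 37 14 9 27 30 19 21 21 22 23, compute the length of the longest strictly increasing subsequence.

Let dp[i] be the longest increasing subsequence ending at position i. Then dp = [1, 1, 2, 2, 3, 3, 4, 5, 3, 2, 5, 6, 4, 5, 5, 6, 7].
The maximum is 7; one witness is 5, 9, 14, 19, 21, 22, 23 at positions 2,4,9,13,14,16,17.

7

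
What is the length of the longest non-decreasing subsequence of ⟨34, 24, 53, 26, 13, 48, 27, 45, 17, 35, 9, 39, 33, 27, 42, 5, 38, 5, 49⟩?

Scanning left to right, the best length ending at each element is: 34→1, 24→1, 53→2, 26→2, 13→1, 48→3, 27→3, 45→4, 17→2, 35→4, 9→1, 39→5, 33→4, 27→4, 42→6, 5→1, 38→5, 5→2, 49→7.
So the longest non-decreasing subsequence has length 7, e.g. 24, 26, 27, 35, 39, 42, 49.

7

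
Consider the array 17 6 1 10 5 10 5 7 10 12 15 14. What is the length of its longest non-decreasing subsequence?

Scanning left to right, the best length ending at each element is: 17→1, 6→1, 1→1, 10→2, 5→2, 10→3, 5→3, 7→4, 10→5, 12→6, 15→7, 14→7.
So the longest non-decreasing subsequence has length 7, e.g. 1, 5, 5, 7, 10, 12, 15.

7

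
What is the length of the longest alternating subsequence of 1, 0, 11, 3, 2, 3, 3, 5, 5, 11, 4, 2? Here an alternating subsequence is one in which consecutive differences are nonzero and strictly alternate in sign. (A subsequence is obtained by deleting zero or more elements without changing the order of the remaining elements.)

6

Track the best alternating length ending on an up-step vs a down-step at each position: up/down = 1/1, 1/2, 3/1, 3/4, 3/4, 5/4, 5/4, 5/4, 5/4, 5/1, 5/6, 3/6.
The maximum over both is 6; one such subsequence is 1, 0, 11, 3, 5, 4.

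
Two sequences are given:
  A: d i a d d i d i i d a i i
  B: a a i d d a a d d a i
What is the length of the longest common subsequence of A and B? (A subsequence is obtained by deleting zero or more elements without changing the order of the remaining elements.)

Backtracking the LCS table gives one alignment: i (A2,B3) → d (A4,B4) → d (A5,B5) → d (A7,B8) → d (A10,B9) → a (A11,B10) → i (A13,B11).
So the longest common subsequence has length 7.

7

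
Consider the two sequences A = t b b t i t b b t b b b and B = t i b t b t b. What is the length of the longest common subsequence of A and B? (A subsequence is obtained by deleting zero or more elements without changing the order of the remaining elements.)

6

Backtracking the LCS table gives one alignment: t (A1,B1) → b (A3,B3) → t (A6,B4) → b (A8,B5) → t (A9,B6) → b (A12,B7).
So the longest common subsequence has length 6.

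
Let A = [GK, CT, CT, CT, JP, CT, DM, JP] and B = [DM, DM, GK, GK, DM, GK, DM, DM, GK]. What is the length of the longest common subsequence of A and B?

Backtracking the LCS table gives one alignment: GK (A1,B6) → DM (A7,B8).
So the longest common subsequence has length 2.

2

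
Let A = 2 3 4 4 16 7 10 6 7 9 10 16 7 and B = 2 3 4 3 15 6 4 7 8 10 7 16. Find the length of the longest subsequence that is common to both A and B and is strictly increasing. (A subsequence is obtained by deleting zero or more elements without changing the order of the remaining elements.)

7

A longest common strictly increasing subsequence is 2, 3, 4, 6, 7, 10, 16 (length 7); it appears in order in both A and B, and no longer such subsequence exists.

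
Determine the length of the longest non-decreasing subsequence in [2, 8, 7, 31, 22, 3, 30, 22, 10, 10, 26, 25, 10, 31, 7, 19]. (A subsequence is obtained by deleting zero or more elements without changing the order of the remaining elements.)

6

Let dp[i] be the longest non-decreasing subsequence ending at position i. Then dp = [1, 2, 2, 3, 3, 2, 4, 4, 3, 4, 5, 5, 5, 6, 3, 6].
The maximum is 6; one witness is 2, 8, 22, 22, 26, 31 at positions 1,2,5,8,11,14.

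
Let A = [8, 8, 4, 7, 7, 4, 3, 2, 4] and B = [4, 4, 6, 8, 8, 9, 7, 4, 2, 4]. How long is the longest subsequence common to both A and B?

A longest common subsequence is 8, 8, 7, 4, 2, 4 (length 6); the LCS DP confirms no longer common subsequence exists.

6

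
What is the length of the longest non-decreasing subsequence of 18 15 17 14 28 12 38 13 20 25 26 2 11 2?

5

One longest non-decreasing subsequence is 15, 17, 20, 25, 26 (positions 2,3,9,10,11), of length 5; no longer one exists.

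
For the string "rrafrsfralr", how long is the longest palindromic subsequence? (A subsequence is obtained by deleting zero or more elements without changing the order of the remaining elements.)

7

One longest palindromic subsequence is rarfrar (positions 1,3,5,7,8,9,11); it reads the same forward and backward, and the interval DP gives dp[1][11] = 7.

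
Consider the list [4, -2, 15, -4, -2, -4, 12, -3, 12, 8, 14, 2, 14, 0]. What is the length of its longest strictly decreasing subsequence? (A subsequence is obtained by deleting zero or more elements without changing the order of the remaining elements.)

Scanning left to right, the best length ending at each element is: 4→1, -2→2, 15→1, -4→3, -2→2, -4→3, 12→2, -3→3, 12→2, 8→3, 14→2, 2→4, 14→2, 0→5.
So the longest decreasing subsequence has length 5, e.g. 15, 12, 8, 2, 0.

5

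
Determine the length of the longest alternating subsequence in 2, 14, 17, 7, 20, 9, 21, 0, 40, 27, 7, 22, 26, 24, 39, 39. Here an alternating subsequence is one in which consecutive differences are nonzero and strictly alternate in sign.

12

Track the best alternating length ending on an up-step vs a down-step at each position: up/down = 1/1, 2/1, 2/1, 2/3, 4/1, 4/5, 6/1, 1/7, 8/1, 8/9, 8/9, 10/9, 10/9, 10/11, 12/9, 12/9.
The maximum over both is 12; one such subsequence is 2, 14, 7, 20, 9, 21, 0, 40, 7, 26, 24, 39.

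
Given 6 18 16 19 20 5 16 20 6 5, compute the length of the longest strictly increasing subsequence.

4

One longest increasing subsequence is 6, 18, 19, 20 (positions 1,2,4,5), of length 4; no longer one exists.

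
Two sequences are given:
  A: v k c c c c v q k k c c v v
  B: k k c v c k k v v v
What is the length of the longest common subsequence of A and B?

A longest common subsequence is kcckkvv (length 7); the LCS DP confirms no longer common subsequence exists.

7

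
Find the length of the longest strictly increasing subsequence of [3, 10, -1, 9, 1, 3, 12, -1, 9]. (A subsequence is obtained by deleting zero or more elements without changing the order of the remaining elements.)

4

Let dp[i] be the longest increasing subsequence ending at position i. Then dp = [1, 2, 1, 2, 2, 3, 4, 1, 4].
The maximum is 4; one witness is -1, 1, 3, 12 at positions 3,5,6,7.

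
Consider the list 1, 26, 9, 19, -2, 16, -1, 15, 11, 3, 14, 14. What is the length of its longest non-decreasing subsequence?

5

Scanning left to right, the best length ending at each element is: 1→1, 26→2, 9→2, 19→3, -2→1, 16→3, -1→2, 15→3, 11→3, 3→3, 14→4, 14→5.
So the longest non-decreasing subsequence has length 5, e.g. 1, 9, 11, 14, 14.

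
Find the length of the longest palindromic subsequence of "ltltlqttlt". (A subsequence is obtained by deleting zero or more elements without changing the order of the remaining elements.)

One longest palindromic subsequence is tltttlt (positions 2,3,4,7,8,9,10); it reads the same forward and backward, and the interval DP gives dp[1][10] = 7.

7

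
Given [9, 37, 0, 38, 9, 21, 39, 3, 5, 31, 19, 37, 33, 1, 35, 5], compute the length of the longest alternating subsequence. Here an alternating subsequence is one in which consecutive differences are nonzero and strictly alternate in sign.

13

A longest alternating subsequence is 9, 37, 0, 38, 9, 21, 3, 31, 19, 37, 33, 35, 5 (positions 1,2,3,4,5,6,8,10,11,12,13,15,16); its 12 consecutive differences strictly alternate in sign, and length 13 is optimal.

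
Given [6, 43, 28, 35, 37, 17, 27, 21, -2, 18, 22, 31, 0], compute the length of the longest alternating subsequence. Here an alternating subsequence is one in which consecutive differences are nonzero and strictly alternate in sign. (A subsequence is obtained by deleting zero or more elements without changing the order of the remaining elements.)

A longest alternating subsequence is 6, 43, 28, 35, 17, 27, -2, 18, 0 (positions 1,2,3,4,6,7,9,10,13); its 8 consecutive differences strictly alternate in sign, and length 9 is optimal.

9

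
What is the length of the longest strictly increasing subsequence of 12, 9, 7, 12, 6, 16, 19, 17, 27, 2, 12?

5

One longest increasing subsequence is 9, 12, 16, 19, 27 (positions 2,4,6,7,9), of length 5; no longer one exists.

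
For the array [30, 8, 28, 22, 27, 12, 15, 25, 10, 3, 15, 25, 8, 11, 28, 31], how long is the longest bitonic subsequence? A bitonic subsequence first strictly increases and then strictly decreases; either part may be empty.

One longest bitonic subsequence is 30, 28, 27, 25, 15, 11 (positions 1,3,5,8,11,14): it rises to 30 then falls. Length 6 is optimal.

6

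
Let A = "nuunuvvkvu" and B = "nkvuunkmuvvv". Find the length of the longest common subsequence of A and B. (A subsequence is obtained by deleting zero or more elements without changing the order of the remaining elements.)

8

A longest common subsequence is nuunuvvv (length 8); the LCS DP confirms no longer common subsequence exists.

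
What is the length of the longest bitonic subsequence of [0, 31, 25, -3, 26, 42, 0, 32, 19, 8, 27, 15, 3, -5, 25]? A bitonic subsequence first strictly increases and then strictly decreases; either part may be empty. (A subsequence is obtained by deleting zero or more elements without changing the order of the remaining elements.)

One longest bitonic subsequence is 0, 25, 26, 42, 32, 27, 15, 3, -5 (positions 1,3,5,6,8,11,12,13,14): it rises to 42 then falls. Length 9 is optimal.

9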